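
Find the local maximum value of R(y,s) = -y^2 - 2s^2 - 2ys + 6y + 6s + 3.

12

∂R/∂y = -2y - 2s + 6 = 0 and ∂R/∂s = -2y - 4s + 6 = 0, so (y, s) = (3, 0).
The Hessian has R_{yy} = -2, R_{ss} = -4, R_{ys} = -2, giving D = 4 > 0 with R_{yy} < 0, so the point is a local maximum.
R(3, 0) = 12.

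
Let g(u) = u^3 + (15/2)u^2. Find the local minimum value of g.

0

g'(u) = 3u^2 + 15u = 0 at u = -5, 0.
Second-derivative test with g''(u) = 6u + 15: g''(-5) = -15 < 0 ⇒ local maximum; g''(0) = 15 > 0 ⇒ local minimum.
Thus g has its local minimum at u = 0, with value 0.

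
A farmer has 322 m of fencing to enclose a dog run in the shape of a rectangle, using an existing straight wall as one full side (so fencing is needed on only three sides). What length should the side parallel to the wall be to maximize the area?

161

Let the sides perpendicular to the wall have length x and the parallel side y, so 2x + y = 322 and the area is A = xy = x(322 − 2x).
A'(x) = 322 − 4x = 0 gives x = 161/2, and A''(x) = −4 < 0 confirms a maximum.
Then y = 322 − 2·161/2 = 161 and A = 25921/2.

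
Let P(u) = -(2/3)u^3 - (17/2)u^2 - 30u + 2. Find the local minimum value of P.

P'(u) = -2u^2 - 17u - 30. Setting P'(u) = 0 gives u ∈ {-6, -5/2}.
Since P''(u) = -4u - 17, we get P''(-6) = 7 > 0 ⇒ local minimum; P''(-5/2) = -7 < 0 ⇒ local maximum.
So the local minimum value is P(-6) = 20.

20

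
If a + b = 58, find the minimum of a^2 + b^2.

1682

With a + b = 58, a^2 + b^2 = a^2 + (58 − a)^2.
The derivative 2a − 2(58 − a) = 4a − 116 vanishes at a = 29; second derivative 4 > 0, a minimum.
The minimum is 2·(29)^2 = 1682.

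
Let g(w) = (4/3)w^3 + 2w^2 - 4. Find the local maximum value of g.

g'(w) = 4w^2 + 4w = 0 at w = -1, 0.
Second-derivative test with g''(w) = 8w + 4: g''(-1) = -4 < 0 ⇒ local maximum; g''(0) = 4 > 0 ⇒ local minimum.
The local maximum is g(-1) = -10/3.

-10/3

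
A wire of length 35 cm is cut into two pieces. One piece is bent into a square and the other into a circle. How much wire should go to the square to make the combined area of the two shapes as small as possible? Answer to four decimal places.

19.6035

Let x be the length used for the square. Square side x/4; circle radius (35−x)/(2π).
A(x) = (x/4)² + π·((35−x)/(2π))² = x²/16 + (35−x)²/(4π) for 0 ≤ x ≤ 35. A'(x) = x/8 − (35−x)/(2π) = 0 gives x = 4·35/(π+4) ≈ 19.6035.
A'' = 1/8 + 1/(2π) > 0, so this gives the minimum combined area; x ≈ 19.6035 cm to the square.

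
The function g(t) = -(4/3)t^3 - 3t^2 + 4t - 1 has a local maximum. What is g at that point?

1/12

g'(t) = -4t^2 - 6t + 4. Setting g'(t) = 0 gives t ∈ {-2, 1/2}.
g''(t) = -8t - 6. g''(-2) = 10 > 0 ⇒ local minimum; g''(1/2) = -10 < 0 ⇒ local maximum.
So the local maximum value is g(1/2) = 1/12.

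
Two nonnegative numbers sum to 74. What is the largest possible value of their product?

With x + y = 74, the product is P(x) = x(74 − x).
P'(x) = 74 − 2x = 0 gives x = 37; P'' = −2 < 0, so this is the maximum.
P = 37·37 = 1369.

1369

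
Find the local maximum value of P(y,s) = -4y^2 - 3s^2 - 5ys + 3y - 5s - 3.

∂P/∂y = -8y - 5s + 3 = 0 and ∂P/∂s = -5y - 6s - 5 = 0, so (y, s) = (43/23, -55/23).
The Hessian has P_{yy} = -8, P_{ss} = -6, P_{ys} = -5, giving D = 23 > 0 with P_{yy} < 0, so the point is a local maximum.
P(43/23, -55/23) = 133/23.

133/23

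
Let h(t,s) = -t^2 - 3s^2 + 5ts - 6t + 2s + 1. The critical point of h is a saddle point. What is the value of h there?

-3

∂h/∂t = -2t + 5s - 6 = 0 and ∂h/∂s = 5t - 6s + 2 = 0, so (t, s) = (2, 2).
The Hessian has h_{tt} = -2, h_{ss} = -6, h_{ts} = 5, giving D = -13 < 0, so the point is a saddle point.
h(2, 2) = -3.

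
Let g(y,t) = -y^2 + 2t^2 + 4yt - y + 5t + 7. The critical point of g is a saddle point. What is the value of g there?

∂g/∂y = -2y + 4t - 1 = 0 and ∂g/∂t = 4y + 4t + 5 = 0, so (y, t) = (-1, -1/4).
The Hessian has g_{yy} = -2, g_{tt} = 4, g_{yt} = 4, giving D = -24 < 0, so the point is a saddle point.
g(-1, -1/4) = 55/8.

55/8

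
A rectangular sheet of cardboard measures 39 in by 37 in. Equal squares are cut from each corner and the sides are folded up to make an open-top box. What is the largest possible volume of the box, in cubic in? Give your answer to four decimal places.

With cut size x, the volume is V(x) = x(39 − 2x)(37 − 2x) for 0 < x < 18.5.
V'(x) = 12x^2 − 304x + 1443. Setting V'(x) = 0 gives x ≈ 6.3268 (the root in (0, 18.5)).
V''(x) = 24x − 304 is negative there, so this is the maximum; V ≈ 4058.2625.

4058.2625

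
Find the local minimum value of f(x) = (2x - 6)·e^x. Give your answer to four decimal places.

By the product rule, f'(x) = (2x - 4)·e^x. Since e^x > 0, the only critical point is x = 2.
f''(2) has the same sign as 2 > 0, so this is a local minimum.
f(2) = (-2)·e^(2) ≈ -14.7781.

-14.7781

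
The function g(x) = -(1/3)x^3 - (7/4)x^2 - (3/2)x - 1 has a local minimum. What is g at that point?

-13/4

Critical points: g'(x) = -x^2 - (7/2)x - 3/2 vanishes at x = -3, -1/2.
g''(x) = -2x - 7/2. g''(-3) = 5/2 > 0 ⇒ local minimum; g''(-1/2) = -5/2 < 0 ⇒ local maximum.
So the local minimum value is g(-3) = -13/4.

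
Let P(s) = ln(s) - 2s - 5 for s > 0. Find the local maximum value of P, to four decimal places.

P'(s) = 1/s − 2 = 0 gives s = 1/2.
P''(s) = -1/s², which is negative for s > 0, so this is a local maximum.
P(1/2) = 1·ln(1/2) - 1 - 5 ≈ -6.6931.

-6.6931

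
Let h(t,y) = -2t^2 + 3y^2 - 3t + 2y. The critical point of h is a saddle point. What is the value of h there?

19/24

∂h/∂t = -4t - 3 = 0 and ∂h/∂y = 6y + 2 = 0, so (t, y) = (-3/4, -1/3).
The Hessian has h_{tt} = -4, h_{yy} = 6, h_{ty} = 0, giving D = -24 < 0, so the point is a saddle point.
h(-3/4, -1/3) = 19/24.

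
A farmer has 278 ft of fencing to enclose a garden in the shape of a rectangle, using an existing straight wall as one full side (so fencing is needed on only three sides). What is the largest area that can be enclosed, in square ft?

Let the sides perpendicular to the wall have length x and the parallel side y, so 2x + y = 278 and the area is A = xy = x(278 − 2x).
A'(x) = 278 − 4x = 0 gives x = 139/2, and A''(x) = −4 < 0 confirms a maximum.
Then y = 278 − 2·139/2 = 139 and A = 19321/2.

19321/2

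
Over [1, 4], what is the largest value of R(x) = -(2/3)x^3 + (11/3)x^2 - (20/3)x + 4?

Differentiating, R'(x) = -2x^2 + (22/3)x - 20/3; which vanishes at x = 5/3 and x = 2.
Evaluating at the critical points and endpoints: R(1) = 1/3,  R(5/3) = -1/81,  R(2) = 0,  R(4) = -20/3.
Hence the absolute maximum is 1/3 at x = 1.

1/3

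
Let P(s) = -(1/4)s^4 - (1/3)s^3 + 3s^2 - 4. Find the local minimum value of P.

-4

P'(s) = -s^3 - s^2 + 6s. Setting P'(s) = 0 gives s ∈ {-3, 0, 2}.
Second-derivative test with P''(s) = -3s^2 - 2s + 6: P''(-3) = -15 < 0 ⇒ local maximum; P''(0) = 6 > 0 ⇒ local minimum; P''(2) = -10 < 0 ⇒ local maximum.
Thus P has its local minimum at s = 0, with value -4.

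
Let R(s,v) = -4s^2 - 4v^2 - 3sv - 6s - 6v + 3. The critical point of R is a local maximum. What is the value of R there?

69/11

∂R/∂s = -8s - 3v - 6 = 0 and ∂R/∂v = -3s - 8v - 6 = 0, so (s, v) = (-6/11, -6/11).
The Hessian has R_{ss} = -8, R_{vv} = -8, R_{sv} = -3, giving D = 55 > 0 with R_{ss} < 0, so the point is a local maximum.
R(-6/11, -6/11) = 69/11.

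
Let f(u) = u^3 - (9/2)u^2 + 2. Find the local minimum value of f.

-23/2

f'(u) = 3u^2 - 9u. Setting f'(u) = 0 gives u ∈ {0, 3}.
Second-derivative test with f''(u) = 6u - 9: f''(0) = -9 < 0 ⇒ local maximum; f''(3) = 9 > 0 ⇒ local minimum.
The local minimum is f(3) = -23/2.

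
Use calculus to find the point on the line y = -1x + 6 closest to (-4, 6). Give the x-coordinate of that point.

-2

Minimize D(x)^2 = (x + 4)^2 + (-x)^2.
d/dx[D^2] = 2(x + 4) + 2·(-1)·(-x) = 0 ⇒ x = -2.
Then y = 8 and the distance is √(8) ≈ 2.8284.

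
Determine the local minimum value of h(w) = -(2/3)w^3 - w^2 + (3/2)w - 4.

-25/4

h'(w) = -2w^2 - 2w + 3/2 = 0 at w = -3/2, 1/2.
Since h''(w) = -4w - 2, we get h''(-3/2) = 4 > 0 ⇒ local minimum; h''(1/2) = -4 < 0 ⇒ local maximum.
So the local minimum value is h(-3/2) = -25/4.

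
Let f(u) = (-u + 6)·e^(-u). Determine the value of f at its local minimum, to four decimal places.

f'(u) = (-1)·e^(-u) + (-u + 6)·(-1)·e^(-u) = (u - 7)·e^(-u). Since e^(-u) > 0, the only critical point is u = 7.
f''(7) has the same sign as 1 > 0, so this is a local minimum.
f(7) = (-1)·e^(-7) ≈ -0.0009.

-0.0009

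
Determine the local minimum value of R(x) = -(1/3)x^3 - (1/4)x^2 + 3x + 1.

R'(x) = -x^2 - (1/2)x + 3. Setting R'(x) = 0 gives x ∈ {-2, 3/2}.
R''(x) = -2x - 1/2. R''(-2) = 7/2 > 0 ⇒ local minimum; R''(3/2) = -7/2 < 0 ⇒ local maximum.
The local minimum is R(-2) = -10/3.

-10/3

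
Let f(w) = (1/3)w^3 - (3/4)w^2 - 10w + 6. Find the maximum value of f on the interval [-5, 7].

Differentiating, f'(w) = w^2 - (3/2)w - 10; which vanishes at w = -5/2 and w = 4.
Compare values at every candidate in [-5, 7]: f(-5) = -53/12,  f(-5/2) = 1013/48,  f(4) = -74/3,  f(7) = 163/12.
The maximum over the interval is 1013/48, attained at w = -5/2.

1013/48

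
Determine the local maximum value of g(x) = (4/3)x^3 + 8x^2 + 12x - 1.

Critical points: g'(x) = 4x^2 + 16x + 12 vanishes at x = -3, -1.
Second-derivative test with g''(x) = 8x + 16: g''(-3) = -8 < 0 ⇒ local maximum; g''(-1) = 8 > 0 ⇒ local minimum.
Thus g has its local maximum at x = -3, with value -1.

-1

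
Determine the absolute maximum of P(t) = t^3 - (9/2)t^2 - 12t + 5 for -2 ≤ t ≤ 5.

The derivative is 3t^2 - 9t - 12, which vanishes at t = -1 and t = 4.
Candidates: P(-2) = 3, P(-1) = 23/2, P(4) = -51, P(5) = -85/2.
So the maximum is P(-1) = 23/2.

23/2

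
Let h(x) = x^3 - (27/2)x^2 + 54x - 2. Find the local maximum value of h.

h'(x) = 3x^2 - 27x + 54 = 0 at x = 3, 6.
h''(x) = 6x - 27. h''(3) = -9 < 0 ⇒ local maximum; h''(6) = 9 > 0 ⇒ local minimum.
So the local maximum value is h(3) = 131/2.

131/2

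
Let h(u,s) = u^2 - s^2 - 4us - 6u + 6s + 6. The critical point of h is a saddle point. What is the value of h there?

-6/5

∂h/∂u = 2u - 4s - 6 = 0 and ∂h/∂s = -4u - 2s + 6 = 0, so (u, s) = (9/5, -3/5).
The Hessian has h_{uu} = 2, h_{ss} = -2, h_{us} = -4, giving D = -20 < 0, so the point is a saddle point.
h(9/5, -3/5) = -6/5.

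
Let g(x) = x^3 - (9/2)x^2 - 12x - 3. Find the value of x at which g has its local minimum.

4

g'(x) = 3x^2 - 9x - 12. Setting g'(x) = 0 gives x ∈ {-1, 4}.
g''(x) = 6x - 9. g''(-1) = -15 < 0 ⇒ local maximum; g''(4) = 15 > 0 ⇒ local minimum.
The local minimum is g(4) = -59.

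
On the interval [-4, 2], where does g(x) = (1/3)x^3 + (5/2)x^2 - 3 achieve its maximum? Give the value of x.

-4

Differentiating, g'(x) = x^2 + 5x; whose only zero in [-4, 2] is x = 0.
Candidates: g(-4) = 47/3; g(0) = -3; g(2) = 29/3.
So the maximum is g(-4) = 47/3.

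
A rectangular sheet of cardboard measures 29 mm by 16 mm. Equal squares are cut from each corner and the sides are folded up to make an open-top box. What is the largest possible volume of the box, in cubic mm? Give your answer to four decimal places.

694.8503

With cut size x, the volume is V(x) = x(29 − 2x)(16 − 2x) for 0 < x < 8.
V'(x) = 12x^2 − 180x + 464. Setting V'(x) = 0 gives x ≈ 3.3068 (the root in (0, 8)).
V''(x) = 24x − 180 is negative there, so this is the maximum; V ≈ 694.8503.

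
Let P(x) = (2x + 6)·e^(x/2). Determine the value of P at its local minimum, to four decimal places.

-0.3283

P'(x) = 2·e^(x/2) + (2x + 6)·(1/2)·e^(x/2) = (x + 5)·e^(x/2). Since e^(x/2) > 0, the only critical point is x = -5.
P''(-5) has the same sign as 1 > 0, so this is a local minimum.
P(-5) = (-4)·e^(-5/2) ≈ -0.3283.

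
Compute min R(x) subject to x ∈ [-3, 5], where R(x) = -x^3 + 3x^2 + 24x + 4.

-24

Differentiating, R'(x) = -3x^2 + 6x + 24; which vanishes at x = -2 and x = 4.
Evaluating at the critical points and endpoints: R(-3) = -14, R(-2) = -24, R(4) = 84, R(5) = 74.
The minimum over the interval is -24, attained at x = -2.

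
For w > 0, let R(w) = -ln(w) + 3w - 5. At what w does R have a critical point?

1/3

R'(w) = -1/w + 3 = 0 gives w = 1/3.
R''(w) = 1/w², which is positive for w > 0, so this is a local minimum.
R(1/3) = -1·ln(1/3) + 1 - 5 ≈ -2.9014.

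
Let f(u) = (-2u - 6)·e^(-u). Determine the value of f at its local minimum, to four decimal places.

-14.7781

f'(u) = (-2)·e^(-u) + (-2u - 6)·(-1)·e^(-u) = (2u + 4)·e^(-u). Since e^(-u) > 0, the only critical point is u = -2.
f''(-2) has the same sign as 2 > 0, so this is a local minimum.
f(-2) = (-2)·e^(2) ≈ -14.7781.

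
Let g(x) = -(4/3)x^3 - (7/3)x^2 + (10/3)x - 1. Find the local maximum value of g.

-1/12

Critical points: g'(x) = -4x^2 - (14/3)x + 10/3 vanishes at x = -5/3, 1/2.
g''(x) = -8x - 14/3. g''(-5/3) = 26/3 > 0 ⇒ local minimum; g''(1/2) = -26/3 < 0 ⇒ local maximum.
So the local maximum value is g(1/2) = -1/12.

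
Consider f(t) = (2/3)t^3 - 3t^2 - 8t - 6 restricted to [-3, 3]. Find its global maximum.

-5/3

The derivative is 2t^2 - 6t - 8, whose only zero in [-3, 3] is t = -1.
Compare values at every candidate in [-3, 3]: f(-3) = -27,  f(-1) = -5/3,  f(3) = -39.
Hence the absolute maximum is -5/3 at t = -1.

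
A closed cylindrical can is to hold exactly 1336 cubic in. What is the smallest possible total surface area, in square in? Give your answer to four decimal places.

With radius r and height h, πr²h = 1336 so h = 1336/(πr²), and S(r) = 2πr² + 2πrh = 2πr² + 2·1336/r.
S'(r) = 4πr − 2·1336/r² = 0 ⇒ r³ = 1336/(2π), so r ≈ 5.9686 and h = 2r ≈ 11.9373.
S''(r) = 4π + 4·1336/r³ > 0, so this is the minimum; S ≈ 671.5095.

671.5095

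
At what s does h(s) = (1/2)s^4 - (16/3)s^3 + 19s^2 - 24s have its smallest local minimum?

h'(s) = 2s^3 - 16s^2 + 38s - 24. Setting h'(s) = 0 gives s ∈ {1, 3, 4}.
Since h''(s) = 6s^2 - 32s + 38, we get h''(1) = 12 > 0 ⇒ local minimum; h''(3) = -4 < 0 ⇒ local maximum; h''(4) = 6 > 0 ⇒ local minimum.
So the smallest local minimum value is h(1) = -59/6.

1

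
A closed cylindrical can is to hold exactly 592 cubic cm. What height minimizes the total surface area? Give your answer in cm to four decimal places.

9.1008

With radius r and height h, πr²h = 592 so h = 592/(πr²), and S(r) = 2πr² + 2πrh = 2πr² + 2·592/r.
S'(r) = 4πr − 2·592/r² = 0 ⇒ r³ = 592/(2π), so r ≈ 4.5504 and h = 2r ≈ 9.1008.
S''(r) = 4π + 4·592/r³ > 0, so this is the minimum; S ≈ 390.2974.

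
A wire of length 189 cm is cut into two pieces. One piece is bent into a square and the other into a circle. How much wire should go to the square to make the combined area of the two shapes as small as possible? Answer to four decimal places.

Let x be the length used for the square. Square side x/4; circle radius (189−x)/(2π).
A(x) = (x/4)² + π·((189−x)/(2π))² = x²/16 + (189−x)²/(4π) for 0 ≤ x ≤ 189. A'(x) = x/8 − (189−x)/(2π) = 0 gives x = 4·189/(π+4) ≈ 105.8587.
A'' = 1/8 + 1/(2π) > 0, so this gives the minimum combined area; x ≈ 105.8587 cm to the square.

105.8587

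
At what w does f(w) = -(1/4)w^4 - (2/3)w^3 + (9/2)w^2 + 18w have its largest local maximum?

3

f'(w) = -w^3 - 2w^2 + 9w + 18. Setting f'(w) = 0 gives w ∈ {-3, -2, 3}.
Since f''(w) = -3w^2 - 4w + 9, we get f''(-3) = -6 < 0 ⇒ local maximum; f''(-2) = 5 > 0 ⇒ local minimum; f''(3) = -30 < 0 ⇒ local maximum.
The largest local maximum is f(3) = 225/4.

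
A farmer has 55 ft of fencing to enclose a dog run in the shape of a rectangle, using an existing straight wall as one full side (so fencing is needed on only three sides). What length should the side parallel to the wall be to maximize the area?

Let the sides perpendicular to the wall have length x and the parallel side y, so 2x + y = 55 and the area is A = xy = x(55 − 2x).
A'(x) = 55 − 4x = 0 gives x = 55/4, and A''(x) = −4 < 0 confirms a maximum.
Then y = 55 − 2·55/4 = 55/2 and A = 3025/8.

55/2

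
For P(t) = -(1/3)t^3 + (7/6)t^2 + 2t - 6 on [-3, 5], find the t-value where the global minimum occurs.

5

Differentiating, P'(t) = -t^2 + (7/3)t + 2; which vanishes at t = -2/3 and t = 3.
Compare values at every candidate in [-3, 5]: P(-3) = 15/2,  P(-2/3) = -544/81,  P(3) = 3/2,  P(5) = -17/2.
So the minimum is P(5) = -17/2.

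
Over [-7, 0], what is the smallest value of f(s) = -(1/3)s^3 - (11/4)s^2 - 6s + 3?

3

f'(s) = -s^2 - (11/2)s - 6, which vanishes at s = -4 and s = -3/2.
Candidates: f(-7) = 295/12, f(-4) = 13/3, f(-3/2) = 111/16, f(0) = 3.
The minimum over the interval is 3, attained at s = 0.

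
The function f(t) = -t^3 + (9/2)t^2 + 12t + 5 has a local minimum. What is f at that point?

-3/2

f'(t) = -3t^2 + 9t + 12 = 0 at t = -1, 4.
Since f''(t) = -6t + 9, we get f''(-1) = 15 > 0 ⇒ local minimum; f''(4) = -15 < 0 ⇒ local maximum.
So the local minimum value is f(-1) = -3/2.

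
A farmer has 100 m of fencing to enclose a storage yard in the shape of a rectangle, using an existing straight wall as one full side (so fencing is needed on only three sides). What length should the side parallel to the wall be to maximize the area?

50

Let the sides perpendicular to the wall have length x and the parallel side y, so 2x + y = 100 and the area is A = xy = x(100 − 2x).
A'(x) = 100 − 4x = 0 gives x = 25, and A''(x) = −4 < 0 confirms a maximum.
Then y = 100 − 2·25 = 50 and A = 1250.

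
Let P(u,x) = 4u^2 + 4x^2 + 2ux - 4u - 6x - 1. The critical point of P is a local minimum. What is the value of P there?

-11/3

∂P/∂u = 8u + 2x - 4 = 0 and ∂P/∂x = 2u + 8x - 6 = 0, so (u, x) = (1/3, 2/3).
The Hessian has P_{uu} = 8, P_{xx} = 8, P_{ux} = 2, giving D = 60 > 0 with P_{uu} > 0, so the point is a local minimum.
P(1/3, 2/3) = -11/3.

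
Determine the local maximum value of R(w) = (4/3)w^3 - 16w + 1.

R'(w) = 4w^2 - 16. Setting R'(w) = 0 gives w ∈ {-2, 2}.
R''(w) = 8w. R''(-2) = -16 < 0 ⇒ local maximum; R''(2) = 16 > 0 ⇒ local minimum.
The local maximum is R(-2) = 67/3.

67/3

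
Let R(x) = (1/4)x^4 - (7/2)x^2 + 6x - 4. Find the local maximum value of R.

-5/4

R'(x) = x^3 - 7x + 6. Setting R'(x) = 0 gives x ∈ {-3, 1, 2}.
R''(x) = 3x^2 - 7. R''(-3) = 20 > 0 ⇒ local minimum; R''(1) = -4 < 0 ⇒ local maximum; R''(2) = 5 > 0 ⇒ local minimum.
Thus R has its local maximum at x = 1, with value -5/4.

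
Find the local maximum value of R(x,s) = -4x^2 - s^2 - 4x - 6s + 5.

15

∂R/∂x = -8x - 4 = 0 and ∂R/∂s = -2s - 6 = 0, so (x, s) = (-1/2, -3).
The Hessian has R_{xx} = -8, R_{ss} = -2, R_{xs} = 0, giving D = 16 > 0 with R_{xx} < 0, so the point is a local maximum.
R(-1/2, -3) = 15.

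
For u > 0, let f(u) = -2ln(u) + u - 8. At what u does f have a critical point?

f'(u) = -2/u + 1 = 0 gives u = 2.
f''(u) = 2/u², which is positive for u > 0, so this is a local minimum.
f(2) = -2·ln(2) + 2 - 8 ≈ -7.3863.

2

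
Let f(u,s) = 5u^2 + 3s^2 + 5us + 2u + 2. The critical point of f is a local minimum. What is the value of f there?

∂f/∂u = 10u + 5s + 2 = 0 and ∂f/∂s = 5u + 6s = 0, so (u, s) = (-12/35, 2/7).
The Hessian has f_{uu} = 10, f_{ss} = 6, f_{us} = 5, giving D = 35 > 0 with f_{uu} > 0, so the point is a local minimum.
f(-12/35, 2/7) = 58/35.

58/35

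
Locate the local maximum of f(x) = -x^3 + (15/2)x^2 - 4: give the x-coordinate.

Critical points: f'(x) = -3x^2 + 15x vanishes at x = 0, 5.
Since f''(x) = -6x + 15, we get f''(0) = 15 > 0 ⇒ local minimum; f''(5) = -15 < 0 ⇒ local maximum.
The local maximum is f(5) = 117/2.

5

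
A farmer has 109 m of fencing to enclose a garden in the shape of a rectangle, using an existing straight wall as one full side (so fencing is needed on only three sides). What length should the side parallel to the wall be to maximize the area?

Let the sides perpendicular to the wall have length x and the parallel side y, so 2x + y = 109 and the area is A = xy = x(109 − 2x).
A'(x) = 109 − 4x = 0 gives x = 109/4, and A''(x) = −4 < 0 confirms a maximum.
Then y = 109 − 2·109/4 = 109/2 and A = 11881/8.

109/2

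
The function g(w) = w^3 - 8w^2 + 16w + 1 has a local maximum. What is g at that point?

283/27

g'(w) = 3w^2 - 16w + 16 = 0 at w = 4/3, 4.
g''(w) = 6w - 16. g''(4/3) = -8 < 0 ⇒ local maximum; g''(4) = 8 > 0 ⇒ local minimum.
So the local maximum value is g(4/3) = 283/27.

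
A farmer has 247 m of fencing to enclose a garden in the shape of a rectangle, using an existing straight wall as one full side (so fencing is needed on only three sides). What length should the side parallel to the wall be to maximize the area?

Let the sides perpendicular to the wall have length x and the parallel side y, so 2x + y = 247 and the area is A = xy = x(247 − 2x).
A'(x) = 247 − 4x = 0 gives x = 247/4, and A''(x) = −4 < 0 confirms a maximum.
Then y = 247 − 2·247/4 = 247/2 and A = 61009/8.

247/2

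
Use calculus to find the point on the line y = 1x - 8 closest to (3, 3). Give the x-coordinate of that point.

7

Minimize D(x)^2 = (x - 3)^2 + (x - 11)^2.
d/dx[D^2] = 2(x - 3) + 2·1·(x - 11) = 0 ⇒ x = 7.
Then y = -1 and the distance is √(32) ≈ 5.6569.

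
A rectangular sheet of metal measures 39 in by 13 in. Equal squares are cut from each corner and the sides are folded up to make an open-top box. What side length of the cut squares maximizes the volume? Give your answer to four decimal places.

With cut size x, the volume is V(x) = x(39 − 2x)(13 − 2x) for 0 < x < 6.5.
V'(x) = 12x^2 − 208x + 507. Setting V'(x) = 0 gives x ≈ 2.9342 (the root in (0, 6.5)).
V''(x) = 24x − 208 is negative there, so this is the maximum; V ≈ 693.2966.

2.9342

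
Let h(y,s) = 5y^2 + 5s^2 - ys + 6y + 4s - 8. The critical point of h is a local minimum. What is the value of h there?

∂h/∂y = 10y - s + 6 = 0 and ∂h/∂s = -y + 10s + 4 = 0, so (y, s) = (-64/99, -46/99).
The Hessian has h_{yy} = 10, h_{ss} = 10, h_{ys} = -1, giving D = 99 > 0 with h_{yy} > 0, so the point is a local minimum.
h(-64/99, -46/99) = -1076/99.

-1076/99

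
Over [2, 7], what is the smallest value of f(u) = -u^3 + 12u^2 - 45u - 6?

-76

f'(u) = -3u^2 + 24u - 45, which vanishes at u = 3 and u = 5.
Evaluating at the critical points and endpoints: f(2) = -56; f(3) = -60; f(5) = -56; f(7) = -76.
The minimum over the interval is -76, attained at u = 7.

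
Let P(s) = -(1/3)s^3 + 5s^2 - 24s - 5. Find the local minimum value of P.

Critical points: P'(s) = -s^2 + 10s - 24 vanishes at s = 4, 6.
P''(s) = -2s + 10. P''(4) = 2 > 0 ⇒ local minimum; P''(6) = -2 < 0 ⇒ local maximum.
So the local minimum value is P(4) = -127/3.

-127/3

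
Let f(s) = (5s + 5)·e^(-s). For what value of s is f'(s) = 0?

0

Differentiating with the product rule gives f'(s) = (-5s)·e^(-s). Since e^(-s) > 0, the only critical point is s = 0.
f''(0) has the same sign as -5 < 0, so this is a local maximum.
f(0) = (5)·e^(0) ≈ 5.0000.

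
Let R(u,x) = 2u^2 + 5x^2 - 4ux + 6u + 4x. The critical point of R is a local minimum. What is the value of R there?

∂R/∂u = 4u - 4x + 6 = 0 and ∂R/∂x = -4u + 10x + 4 = 0, so (u, x) = (-19/6, -5/3).
The Hessian has R_{uu} = 4, R_{xx} = 10, R_{ux} = -4, giving D = 24 > 0 with R_{uu} > 0, so the point is a local minimum.
R(-19/6, -5/3) = -77/6.

-77/6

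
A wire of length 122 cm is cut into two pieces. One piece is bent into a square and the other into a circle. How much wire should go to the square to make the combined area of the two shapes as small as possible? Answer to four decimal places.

Let x be the length used for the square. Square side x/4; circle radius (122−x)/(2π).
A(x) = (x/4)² + π·((122−x)/(2π))² = x²/16 + (122−x)²/(4π) for 0 ≤ x ≤ 122. A'(x) = x/8 − (122−x)/(2π) = 0 gives x = 4·122/(π+4) ≈ 68.3321.
A'' = 1/8 + 1/(2π) > 0, so this gives the minimum combined area; x ≈ 68.3321 cm to the square.

68.3321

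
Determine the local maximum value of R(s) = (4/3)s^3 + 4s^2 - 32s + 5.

Critical points: R'(s) = 4s^2 + 8s - 32 vanishes at s = -4, 2.
Since R''(s) = 8s + 8, we get R''(-4) = -24 < 0 ⇒ local maximum; R''(2) = 24 > 0 ⇒ local minimum.
So the local maximum value is R(-4) = 335/3.

335/3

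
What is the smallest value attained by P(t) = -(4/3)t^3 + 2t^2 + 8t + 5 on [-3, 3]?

P'(t) = -4t^2 + 4t + 8, which vanishes at t = -1 and t = 2.
Candidates: P(-3) = 35,  P(-1) = 1/3,  P(2) = 55/3,  P(3) = 11.
The minimum over the interval is 1/3, attained at t = -1.

1/3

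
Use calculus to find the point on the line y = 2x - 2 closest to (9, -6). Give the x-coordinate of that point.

1/5

Minimize D(x)^2 = (x - 9)^2 + (2x + 4)^2.
d/dx[D^2] = 2(x - 9) + 2·2·(2x + 4) = 0 ⇒ x = 1/5.
Then y = -8/5 and the distance is √(484/5) ≈ 9.8387.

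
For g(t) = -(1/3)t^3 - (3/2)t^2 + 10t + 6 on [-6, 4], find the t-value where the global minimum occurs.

-5

g'(t) = -t^2 - 3t + 10, which vanishes at t = -5 and t = 2.
Compare values at every candidate in [-6, 4]: g(-6) = -36; g(-5) = -239/6; g(2) = 52/3; g(4) = 2/3.
The minimum over the interval is -239/6, attained at t = -5.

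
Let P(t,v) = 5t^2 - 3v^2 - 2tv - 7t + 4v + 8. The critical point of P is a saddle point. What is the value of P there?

389/64

∂P/∂t = 10t - 2v - 7 = 0 and ∂P/∂v = -2t - 6v + 4 = 0, so (t, v) = (25/32, 13/32).
The Hessian has P_{tt} = 10, P_{vv} = -6, P_{tv} = -2, giving D = -64 < 0, so the point is a saddle point.
P(25/32, 13/32) = 389/64.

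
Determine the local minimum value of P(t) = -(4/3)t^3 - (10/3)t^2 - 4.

-574/81

P'(t) = -4t^2 - (20/3)t = 0 at t = -5/3, 0.
Since P''(t) = -8t - 20/3, we get P''(-5/3) = 20/3 > 0 ⇒ local minimum; P''(0) = -20/3 < 0 ⇒ local maximum.
Thus P has its local minimum at t = -5/3, with value -574/81.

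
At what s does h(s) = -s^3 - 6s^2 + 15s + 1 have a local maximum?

h'(s) = -3s^2 - 12s + 15. Setting h'(s) = 0 gives s ∈ {-5, 1}.
Since h''(s) = -6s - 12, we get h''(-5) = 18 > 0 ⇒ local minimum; h''(1) = -18 < 0 ⇒ local maximum.
So the local maximum value is h(1) = 9.

1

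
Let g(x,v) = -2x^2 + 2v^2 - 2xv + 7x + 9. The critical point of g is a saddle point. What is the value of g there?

139/10

∂g/∂x = -4x - 2v + 7 = 0 and ∂g/∂v = -2x + 4v = 0, so (x, v) = (7/5, 7/10).
The Hessian has g_{xx} = -4, g_{vv} = 4, g_{xv} = -2, giving D = -20 < 0, so the point is a saddle point.
g(7/5, 7/10) = 139/10.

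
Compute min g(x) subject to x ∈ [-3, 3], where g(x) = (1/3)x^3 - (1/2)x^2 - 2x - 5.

g'(x) = x^2 - x - 2, which vanishes at x = -1 and x = 2.
Compare values at every candidate in [-3, 3]: g(-3) = -25/2, g(-1) = -23/6, g(2) = -25/3, g(3) = -13/2.
Hence the absolute minimum is -25/2 at x = -3.

-25/2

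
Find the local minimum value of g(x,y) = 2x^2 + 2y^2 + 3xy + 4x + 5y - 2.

-36/7

∂g/∂x = 4x + 3y + 4 = 0 and ∂g/∂y = 3x + 4y + 5 = 0, so (x, y) = (-1/7, -8/7).
The Hessian has g_{xx} = 4, g_{yy} = 4, g_{xy} = 3, giving D = 7 > 0 with g_{xx} > 0, so the point is a local minimum.
g(-1/7, -8/7) = -36/7.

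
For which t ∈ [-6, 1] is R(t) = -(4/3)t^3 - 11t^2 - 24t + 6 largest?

-6

R'(t) = -4t^2 - 22t - 24, which vanishes at t = -4 and t = -3/2.
Evaluating at the critical points and endpoints: R(-6) = 42,  R(-4) = 34/3,  R(-3/2) = 87/4,  R(1) = -91/3.
Hence the absolute maximum is 42 at t = -6.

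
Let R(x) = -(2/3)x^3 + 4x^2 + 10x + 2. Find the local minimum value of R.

-10/3

R'(x) = -2x^2 + 8x + 10 = 0 at x = -1, 5.
R''(x) = -4x + 8. R''(-1) = 12 > 0 ⇒ local minimum; R''(5) = -12 < 0 ⇒ local maximum.
So the local minimum value is R(-1) = -10/3.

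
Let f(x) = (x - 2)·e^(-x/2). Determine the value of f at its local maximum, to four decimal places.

f'(x) = 1·e^(-x/2) + (x - 2)·(-1/2)·e^(-x/2) = (-(1/2)x + 2)·e^(-x/2). Since e^(-x/2) > 0, the only critical point is x = 4.
f''(4) has the same sign as -1/2 < 0, so this is a local maximum.
f(4) = (2)·e^(-2) ≈ 0.2707.

0.2707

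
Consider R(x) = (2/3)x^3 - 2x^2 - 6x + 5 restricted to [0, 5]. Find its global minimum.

-13

The derivative is 2x^2 - 4x - 6, whose only zero in [0, 5] is x = 3.
Compare values at every candidate in [0, 5]: R(0) = 5,  R(3) = -13,  R(5) = 25/3.
So the minimum is R(3) = -13.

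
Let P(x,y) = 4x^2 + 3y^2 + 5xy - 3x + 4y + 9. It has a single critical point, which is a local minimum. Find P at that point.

∂P/∂x = 8x + 5y - 3 = 0 and ∂P/∂y = 5x + 6y + 4 = 0, so (x, y) = (38/23, -47/23).
The Hessian has P_{xx} = 8, P_{yy} = 6, P_{xy} = 5, giving D = 23 > 0 with P_{xx} > 0, so the point is a local minimum.
P(38/23, -47/23) = 56/23.

56/23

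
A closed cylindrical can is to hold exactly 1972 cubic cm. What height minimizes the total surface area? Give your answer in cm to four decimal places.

13.5917

With radius r and height h, πr²h = 1972 so h = 1972/(πr²), and S(r) = 2πr² + 2πrh = 2πr² + 2·1972/r.
S'(r) = 4πr − 2·1972/r² = 0 ⇒ r³ = 1972/(2π), so r ≈ 6.7958 and h = 2r ≈ 13.5917.
S''(r) = 4π + 4·1972/r³ > 0, so this is the minimum; S ≈ 870.5342.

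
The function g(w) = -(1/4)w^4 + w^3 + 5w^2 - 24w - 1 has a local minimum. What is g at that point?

g'(w) = -w^3 + 3w^2 + 10w - 24. Setting g'(w) = 0 gives w ∈ {-3, 2, 4}.
Second-derivative test with g''(w) = -3w^2 + 6w + 10: g''(-3) = -35 < 0 ⇒ local maximum; g''(2) = 10 > 0 ⇒ local minimum; g''(4) = -14 < 0 ⇒ local maximum.
So the local minimum value is g(2) = -25.

-25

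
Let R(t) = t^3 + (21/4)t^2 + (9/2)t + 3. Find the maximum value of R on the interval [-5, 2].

The derivative is 3t^2 + (21/2)t + 9/2, which vanishes at t = -3 and t = -1/2.
Compare values at every candidate in [-5, 2]: R(-5) = -53/4; R(-3) = 39/4; R(-1/2) = 31/16; R(2) = 41.
So the maximum is R(2) = 41.

41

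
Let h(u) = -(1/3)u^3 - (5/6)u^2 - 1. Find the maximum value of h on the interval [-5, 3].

119/6

The derivative is -u^2 - (5/3)u, which vanishes at u = -5/3 and u = 0.
Candidates: h(-5) = 119/6; h(-5/3) = -287/162; h(0) = -1; h(3) = -35/2.
The maximum over the interval is 119/6, attained at u = -5.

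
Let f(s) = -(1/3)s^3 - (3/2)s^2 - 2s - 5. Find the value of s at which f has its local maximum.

-1

Critical points: f'(s) = -s^2 - 3s - 2 vanishes at s = -2, -1.
Since f''(s) = -2s - 3, we get f''(-2) = 1 > 0 ⇒ local minimum; f''(-1) = -1 < 0 ⇒ local maximum.
So the local maximum value is f(-1) = -25/6.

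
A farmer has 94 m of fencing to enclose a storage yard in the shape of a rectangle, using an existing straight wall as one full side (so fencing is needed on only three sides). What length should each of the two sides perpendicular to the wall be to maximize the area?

Let the sides perpendicular to the wall have length x and the parallel side y, so 2x + y = 94 and the area is A = xy = x(94 − 2x).
A'(x) = 94 − 4x = 0 gives x = 47/2, and A''(x) = −4 < 0 confirms a maximum.
Then y = 94 − 2·47/2 = 47 and A = 2209/2.

47/2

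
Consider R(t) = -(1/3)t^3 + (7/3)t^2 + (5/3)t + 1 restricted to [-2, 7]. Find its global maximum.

26

Differentiating, R'(t) = -t^2 + (14/3)t + 5/3; which vanishes at t = -1/3 and t = 5.
Candidates: R(-2) = 29/3, R(-1/3) = 58/81, R(5) = 26, R(7) = 38/3.
So the maximum is R(5) = 26.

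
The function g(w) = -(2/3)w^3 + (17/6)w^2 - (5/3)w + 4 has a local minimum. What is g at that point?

605/162

g'(w) = -2w^2 + (17/3)w - 5/3. Setting g'(w) = 0 gives w ∈ {1/3, 5/2}.
Since g''(w) = -4w + 17/3, we get g''(1/3) = 13/3 > 0 ⇒ local minimum; g''(5/2) = -13/3 < 0 ⇒ local maximum.
So the local minimum value is g(1/3) = 605/162.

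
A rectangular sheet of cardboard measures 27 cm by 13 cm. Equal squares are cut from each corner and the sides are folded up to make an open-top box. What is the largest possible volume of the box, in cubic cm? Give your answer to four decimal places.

With cut size x, the volume is V(x) = x(27 − 2x)(13 − 2x) for 0 < x < 6.5.
V'(x) = 12x^2 − 160x + 351. Setting V'(x) = 0 gives x ≈ 2.7687 (the root in (0, 6.5)).
V''(x) = 24x − 160 is negative there, so this is the maximum; V ≈ 443.4538.

443.4538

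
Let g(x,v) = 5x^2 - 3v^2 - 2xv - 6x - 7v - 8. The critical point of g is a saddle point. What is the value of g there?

-291/64

∂g/∂x = 10x - 2v - 6 = 0 and ∂g/∂v = -2x - 6v - 7 = 0, so (x, v) = (11/32, -41/32).
The Hessian has g_{xx} = 10, g_{vv} = -6, g_{xv} = -2, giving D = -64 < 0, so the point is a saddle point.
g(11/32, -41/32) = -291/64.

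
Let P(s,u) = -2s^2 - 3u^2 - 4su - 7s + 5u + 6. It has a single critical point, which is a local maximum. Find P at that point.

∂P/∂s = -4s - 4u - 7 = 0 and ∂P/∂u = -4s - 6u + 5 = 0, so (s, u) = (-31/4, 6).
The Hessian has P_{ss} = -4, P_{uu} = -6, P_{su} = -4, giving D = 8 > 0 with P_{ss} < 0, so the point is a local maximum.
P(-31/4, 6) = 385/8.

385/8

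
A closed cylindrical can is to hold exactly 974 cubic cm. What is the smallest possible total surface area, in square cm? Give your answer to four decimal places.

With radius r and height h, πr²h = 974 so h = 974/(πr²), and S(r) = 2πr² + 2πrh = 2πr² + 2·974/r.
S'(r) = 4πr − 2·974/r² = 0 ⇒ r³ = 974/(2π), so r ≈ 5.3719 and h = 2r ≈ 10.7438.
S''(r) = 4π + 4·974/r³ > 0, so this is the minimum; S ≈ 543.9436.

543.9436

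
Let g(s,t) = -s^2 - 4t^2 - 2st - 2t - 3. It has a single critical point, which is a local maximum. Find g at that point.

∂g/∂s = -2s - 2t = 0 and ∂g/∂t = -2s - 8t - 2 = 0, so (s, t) = (1/3, -1/3).
The Hessian has g_{ss} = -2, g_{tt} = -8, g_{st} = -2, giving D = 12 > 0 with g_{ss} < 0, so the point is a local maximum.
g(1/3, -1/3) = -8/3.

-8/3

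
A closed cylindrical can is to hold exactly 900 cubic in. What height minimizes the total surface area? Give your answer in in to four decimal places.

10.4645

With radius r and height h, πr²h = 900 so h = 900/(πr²), and S(r) = 2πr² + 2πrh = 2πr² + 2·900/r.
S'(r) = 4πr − 2·900/r² = 0 ⇒ r³ = 900/(2π), so r ≈ 5.2322 and h = 2r ≈ 10.4645.
S''(r) = 4π + 4·900/r³ > 0, so this is the minimum; S ≈ 516.0315.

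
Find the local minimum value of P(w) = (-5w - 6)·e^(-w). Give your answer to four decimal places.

-6.1070

P'(w) = (-5)·e^(-w) + (-5w - 6)·(-1)·e^(-w) = (5w + 1)·e^(-w). Since e^(-w) > 0, the only critical point is w = -1/5.
P''(-1/5) has the same sign as 5 > 0, so this is a local minimum.
P(-1/5) = (-5)·e^(1/5) ≈ -6.1070.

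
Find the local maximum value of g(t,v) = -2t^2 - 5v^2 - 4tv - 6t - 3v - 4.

5/4

∂g/∂t = -4t - 4v - 6 = 0 and ∂g/∂v = -4t - 10v - 3 = 0, so (t, v) = (-2, 1/2).
The Hessian has g_{tt} = -4, g_{vv} = -10, g_{tv} = -4, giving D = 24 > 0 with g_{tt} < 0, so the point is a local maximum.
g(-2, 1/2) = 5/4.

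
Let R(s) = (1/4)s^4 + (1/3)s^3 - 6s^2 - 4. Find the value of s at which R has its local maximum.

R'(s) = s^3 + s^2 - 12s. Setting R'(s) = 0 gives s ∈ {-4, 0, 3}.
Since R''(s) = 3s^2 + 2s - 12, we get R''(-4) = 28 > 0 ⇒ local minimum; R''(0) = -12 < 0 ⇒ local maximum; R''(3) = 21 > 0 ⇒ local minimum.
The local maximum is R(0) = -4.

0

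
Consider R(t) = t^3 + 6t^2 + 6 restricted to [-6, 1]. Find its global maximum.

The derivative is 3t^2 + 12t, which vanishes at t = -4 and t = 0.
Evaluating at the critical points and endpoints: R(-6) = 6, R(-4) = 38, R(0) = 6, R(1) = 13.
Hence the absolute maximum is 38 at t = -4.

38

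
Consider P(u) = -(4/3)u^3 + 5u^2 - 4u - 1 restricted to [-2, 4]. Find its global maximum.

Differentiating, P'(u) = -4u^2 + 10u - 4; which vanishes at u = 1/2 and u = 2.
Evaluating at the critical points and endpoints: P(-2) = 113/3, P(1/2) = -23/12, P(2) = 1/3, P(4) = -67/3.
Hence the absolute maximum is 113/3 at u = -2.

113/3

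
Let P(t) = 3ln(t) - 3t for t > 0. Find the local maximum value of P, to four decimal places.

P'(t) = 3/t − 3 = 0 gives t = 1.
P''(t) = -3/t², which is negative for t > 0, so this is a local maximum.
P(1) = 3·ln(1) - 3 ≈ -3.0000.

-3.0000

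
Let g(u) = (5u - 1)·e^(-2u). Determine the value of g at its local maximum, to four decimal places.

By the product rule, g'(u) = (-10u + 7)·e^(-2u). Since e^(-2u) > 0, the only critical point is u = 7/10.
g''(7/10) has the same sign as -10 < 0, so this is a local maximum.
g(7/10) = (5/2)·e^(-7/5) ≈ 0.6165.

0.6165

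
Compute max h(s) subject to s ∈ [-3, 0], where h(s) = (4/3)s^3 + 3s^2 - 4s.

h'(s) = 4s^2 + 6s - 4, whose only zero in [-3, 0] is s = -2.
Candidates: h(-3) = 3,  h(-2) = 28/3,  h(0) = 0.
So the maximum is h(-2) = 28/3.

28/3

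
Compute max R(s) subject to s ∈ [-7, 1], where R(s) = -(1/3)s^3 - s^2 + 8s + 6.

The derivative is -s^2 - 2s + 8, whose only zero in [-7, 1] is s = -4.
Candidates: R(-7) = 46/3, R(-4) = -62/3, R(1) = 38/3.
Hence the absolute maximum is 46/3 at s = -7.

46/3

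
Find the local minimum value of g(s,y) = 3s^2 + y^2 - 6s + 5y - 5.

∂g/∂s = 6s - 6 = 0 and ∂g/∂y = 2y + 5 = 0, so (s, y) = (1, -5/2).
The Hessian has g_{ss} = 6, g_{yy} = 2, g_{sy} = 0, giving D = 12 > 0 with g_{ss} > 0, so the point is a local minimum.
g(1, -5/2) = -57/4.

-57/4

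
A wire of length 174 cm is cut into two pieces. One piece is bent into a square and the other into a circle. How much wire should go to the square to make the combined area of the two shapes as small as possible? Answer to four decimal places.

Let x be the length used for the square. Square side x/4; circle radius (174−x)/(2π).
A(x) = (x/4)² + π·((174−x)/(2π))² = x²/16 + (174−x)²/(4π) for 0 ≤ x ≤ 174. A'(x) = x/8 − (174−x)/(2π) = 0 gives x = 4·174/(π+4) ≈ 97.4573.
A'' = 1/8 + 1/(2π) > 0, so this gives the minimum combined area; x ≈ 97.4573 cm to the square.

97.4573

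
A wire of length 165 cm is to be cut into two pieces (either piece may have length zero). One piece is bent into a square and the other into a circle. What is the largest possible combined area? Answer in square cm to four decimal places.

2166.4967

Let x be the length used for the square. Square side x/4; circle radius (165−x)/(2π).
A(x) = (x/4)² + π·((165−x)/(2π))² = x²/16 + (165−x)²/(4π) for 0 ≤ x ≤ 165. A'(x) = x/8 − (165−x)/(2π) = 0 gives x = 4·165/(π+4) ≈ 92.4164.
A'' > 0, so the interior critical point is a minimum; the maximum is at an endpoint. A(0) = 2166.4967 and A(165) = 1701.5625, so the largest area is 2166.4967.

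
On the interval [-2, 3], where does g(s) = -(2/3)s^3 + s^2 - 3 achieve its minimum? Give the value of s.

g'(s) = -2s^2 + 2s, which vanishes at s = 0 and s = 1.
Compare values at every candidate in [-2, 3]: g(-2) = 19/3,  g(0) = -3,  g(1) = -8/3,  g(3) = -12.
Hence the absolute minimum is -12 at s = 3.

3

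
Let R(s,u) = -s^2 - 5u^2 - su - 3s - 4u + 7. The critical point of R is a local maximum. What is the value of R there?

∂R/∂s = -2s - u - 3 = 0 and ∂R/∂u = -s - 10u - 4 = 0, so (s, u) = (-26/19, -5/19).
The Hessian has R_{ss} = -2, R_{uu} = -10, R_{su} = -1, giving D = 19 > 0 with R_{ss} < 0, so the point is a local maximum.
R(-26/19, -5/19) = 182/19.

182/19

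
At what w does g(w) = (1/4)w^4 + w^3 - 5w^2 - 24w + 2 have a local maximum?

-2

g'(w) = w^3 + 3w^2 - 10w - 24. Setting g'(w) = 0 gives w ∈ {-4, -2, 3}.
g''(w) = 3w^2 + 6w - 10. g''(-4) = 14 > 0 ⇒ local minimum; g''(-2) = -10 < 0 ⇒ local maximum; g''(3) = 35 > 0 ⇒ local minimum.
The local maximum is g(-2) = 26.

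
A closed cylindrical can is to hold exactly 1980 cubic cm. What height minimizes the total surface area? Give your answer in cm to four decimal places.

With radius r and height h, πr²h = 1980 so h = 1980/(πr²), and S(r) = 2πr² + 2πrh = 2πr² + 2·1980/r.
S'(r) = 4πr − 2·1980/r² = 0 ⇒ r³ = 1980/(2π), so r ≈ 6.8050 and h = 2r ≈ 13.6100.
S''(r) = 4π + 4·1980/r³ > 0, so this is the minimum; S ≈ 872.8870.

13.6100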